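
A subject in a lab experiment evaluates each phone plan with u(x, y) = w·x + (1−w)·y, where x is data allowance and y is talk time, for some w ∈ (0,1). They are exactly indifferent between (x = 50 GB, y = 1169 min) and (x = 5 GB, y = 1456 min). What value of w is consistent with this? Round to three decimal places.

Equating utilities: w·50 + (1−w)·1169 = w·5 + (1−w)·1456.
w·(50−5) = (1−w)·(1456−1169), i.e. w·45 = (1−w)·287.
So w/(1−w) = 287/45 = 6.3778, giving w = 287/(45+287) = 0.864.

w = 0.864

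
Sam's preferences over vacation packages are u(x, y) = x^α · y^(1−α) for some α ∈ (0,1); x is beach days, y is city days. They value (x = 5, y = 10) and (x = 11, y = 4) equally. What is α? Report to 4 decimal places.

α ≈ 0.5375

Set the two utilities equal: 5^α·10^(1−α) = 11^α·4^(1−α).
(5/11)^α = (4/10)^(1−α); take logs: α·ln(5/11) = (1−α)·ln(4/10), i.e. α·-0.7884574 = (1−α)·-0.9162907.
So α/(1−α) = (-0.9162907)/(-0.7884574) = 1.1621309, and α = 1.1621309/2.1621309 ≈ 0.5375.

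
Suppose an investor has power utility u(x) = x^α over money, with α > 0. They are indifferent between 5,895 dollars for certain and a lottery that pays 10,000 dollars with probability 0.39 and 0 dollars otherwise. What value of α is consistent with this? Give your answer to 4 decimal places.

α ≈ 1.7817

Since u(0) = 0, the lottery's EU is 0.39·10000^α.
Equating: 5895^α = 0.39·10000^α, i.e. 0.5895^α = 0.39.
α = ln(0.39) / ln(5895/10000) = -0.9416085/-0.5284806 ≈ 1.7817.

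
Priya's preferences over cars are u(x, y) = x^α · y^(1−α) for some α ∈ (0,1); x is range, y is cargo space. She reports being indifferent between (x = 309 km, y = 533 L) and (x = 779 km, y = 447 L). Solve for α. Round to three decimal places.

Set the two utilities equal: 309^α·533^(1−α) = 779^α·447^(1−α).
Rearrange to (309/779)^α = (447/533)^(1−α) and take logs: α·-0.924670 = (1−α)·-0.175963.
With A = -0.924670 and B = -0.175963: α·A = (1−α)·B, so α = B/(A+B) = -0.175963/-1.100633 ≈ 0.160.

α ≈ 0.160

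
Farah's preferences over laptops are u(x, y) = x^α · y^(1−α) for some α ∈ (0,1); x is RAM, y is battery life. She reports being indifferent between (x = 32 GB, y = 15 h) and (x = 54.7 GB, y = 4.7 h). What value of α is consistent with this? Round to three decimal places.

α ≈ 0.684

The Cobb–Douglas utilities coincide, so 32^α·15^(1−α) = 54.7^α·4.7^(1−α).
(32/54.7)^α = (4.7/15)^(1−α); take logs: α·ln(32/54.7) = (1−α)·ln(4.7/15), i.e. α·-0.536128 = (1−α)·-1.160488.
Thus α·(-1.696616) = -1.160488, so α = -1.160488/-1.696616 ≈ 0.684.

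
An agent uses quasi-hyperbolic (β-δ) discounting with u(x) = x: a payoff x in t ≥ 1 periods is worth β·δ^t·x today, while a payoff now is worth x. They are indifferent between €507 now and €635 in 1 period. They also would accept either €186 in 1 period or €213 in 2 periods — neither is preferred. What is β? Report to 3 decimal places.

The second indifference involves only future payoffs, so β cancels: β·δ^1·186 = β·δ^2·213, giving δ = 186/213 = 0.87324.
Now use the now-vs-future pair: 507 = β·δ·635 gives β = 507/(0.87324·635) ≈ 0.914.

β ≈ 0.914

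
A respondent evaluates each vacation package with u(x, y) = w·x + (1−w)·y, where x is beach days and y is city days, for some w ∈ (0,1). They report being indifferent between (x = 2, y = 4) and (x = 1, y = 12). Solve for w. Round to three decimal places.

w = 0.889

Equating utilities: w·2 + (1−w)·4 = w·1 + (1−w)·12.
Rearranging, 1·w − 8·(1−w) = 0.
So w/(1−w) = 8/1 = 8.0000, giving w = 8/(1+8) = 0.889.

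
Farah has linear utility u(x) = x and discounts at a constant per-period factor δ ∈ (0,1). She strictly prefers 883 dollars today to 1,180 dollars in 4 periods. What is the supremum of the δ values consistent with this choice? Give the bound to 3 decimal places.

δ < 0.930

Comparing present values: 883 > δ^4·1180.
So δ^4 < 883/1180 = 0.74831; taking the 4th root of both positive sides preserves the inequality.
δ < 0.74831^(1/4) = 0.930.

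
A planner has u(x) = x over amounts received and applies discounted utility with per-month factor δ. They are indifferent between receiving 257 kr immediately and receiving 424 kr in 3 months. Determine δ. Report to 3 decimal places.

The payoff in 3 months is discounted by δ^3, so u(257) = δ^3·u(424) and δ^3 = u(257)/u(424).
With u(x) = x: δ^3 = 257/424 = 0.60613.
Hence δ = (0.60613)^(1/3) = 0.84630.

δ ≈ 0.846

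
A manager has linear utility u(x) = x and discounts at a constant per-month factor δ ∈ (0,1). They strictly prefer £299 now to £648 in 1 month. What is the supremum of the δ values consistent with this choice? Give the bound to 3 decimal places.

Under u(x) = x this choice says 299 > δ·648.
Dividing through by 648 gives δ < 0.46142.

δ < 0.461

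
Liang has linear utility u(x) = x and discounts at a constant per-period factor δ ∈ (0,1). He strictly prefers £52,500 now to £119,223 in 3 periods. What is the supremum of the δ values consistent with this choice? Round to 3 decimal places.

δ < 0.761

Under u(x) = x this choice says 52500 > δ^3·119223.
Hence δ^3 < 52500/119223 = 0.44035, and x ↦ x^(1/3) is increasing on (0,∞).
δ < 0.44035^(1/3) = 0.761.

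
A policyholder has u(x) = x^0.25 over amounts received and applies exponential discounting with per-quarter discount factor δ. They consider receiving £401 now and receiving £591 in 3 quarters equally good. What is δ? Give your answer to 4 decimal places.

δ ≈ 0.9682

Indifference means u(401) = δ^3 · u(591), so δ^3 = u(401)/u(591).
With u(x) = x^0.25: δ^3 = 401^0.25/591^0.25 = (401/591)^0.25 = 0.90759.
Taking the cube root: δ = 0.90759^(1/3) ≈ 0.9682.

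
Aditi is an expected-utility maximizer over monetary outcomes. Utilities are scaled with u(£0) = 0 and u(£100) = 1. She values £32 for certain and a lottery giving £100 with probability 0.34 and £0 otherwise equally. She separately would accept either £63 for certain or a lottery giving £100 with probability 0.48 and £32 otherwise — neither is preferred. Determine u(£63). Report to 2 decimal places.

The first gamble pins u(£32): it must equal 0.34·1 + 0.66·0 = 0.34.
The second indifference gives u(£63) = 0.48·u(£100) + 0.52·u(£32) = 0.48·1.00 + 0.52·0.34 = 0.6568.

0.66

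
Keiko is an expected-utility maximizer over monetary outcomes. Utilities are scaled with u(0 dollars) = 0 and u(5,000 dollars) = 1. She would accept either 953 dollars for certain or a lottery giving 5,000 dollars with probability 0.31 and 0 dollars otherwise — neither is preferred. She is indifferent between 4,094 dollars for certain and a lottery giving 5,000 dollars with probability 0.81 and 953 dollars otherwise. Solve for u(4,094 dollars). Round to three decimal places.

The first gamble pins u(953 dollars): it must equal 0.31·1 + 0.69·0 = 0.31.
The second indifference gives u(4,094 dollars) = 0.81·u(5,000 dollars) + 0.19·u(953 dollars) = 0.81·1.00 + 0.19·0.31 = 0.8689.

0.869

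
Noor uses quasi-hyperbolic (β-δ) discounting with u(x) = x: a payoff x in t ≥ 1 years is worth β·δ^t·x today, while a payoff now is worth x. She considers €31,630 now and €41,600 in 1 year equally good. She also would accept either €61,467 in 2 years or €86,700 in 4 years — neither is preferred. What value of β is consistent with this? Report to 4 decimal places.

β ≈ 0.9030

Both payoffs in the second observation are in the future, so β drops out: δ^2·61467 = δ^4·86700 ⇒ δ^2 = 61467/86700 = 0.70896, so δ = 0.84200.
The first indifference: 31630 = β·δ·41600, so β = 31630/(δ·41600) = 31630/(0.84200·41600) ≈ 0.9030.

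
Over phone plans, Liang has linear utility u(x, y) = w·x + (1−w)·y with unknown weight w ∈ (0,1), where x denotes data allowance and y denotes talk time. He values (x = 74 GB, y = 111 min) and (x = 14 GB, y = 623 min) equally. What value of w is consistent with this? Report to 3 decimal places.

Equating utilities: w·74 + (1−w)·111 = w·14 + (1−w)·623.
w·(74−14) = (1−w)·(623−111), i.e. w·60 = (1−w)·512.
Hence w = 512/(60+512) = 512/572 = 0.895.

w = 0.895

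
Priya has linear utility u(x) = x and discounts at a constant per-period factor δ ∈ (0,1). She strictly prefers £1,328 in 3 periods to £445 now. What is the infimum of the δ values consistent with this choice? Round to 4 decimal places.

δ > 0.6946

The preference means 445 < δ^3·1328.
Hence δ^3 > 445/1328 = 0.33509, and x ↦ x^(1/3) is increasing on (0,∞).
δ > 0.33509^(1/3) = 0.6946.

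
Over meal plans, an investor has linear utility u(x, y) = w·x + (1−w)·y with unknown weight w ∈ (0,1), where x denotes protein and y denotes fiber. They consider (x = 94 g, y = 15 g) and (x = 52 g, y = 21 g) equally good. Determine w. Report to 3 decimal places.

w = 0.125

Equating utilities: w·94 + (1−w)·15 = w·52 + (1−w)·21.
w·(94−52) = (1−w)·(21−15), i.e. w·42 = (1−w)·6.
So w/(1−w) = 6/42 = 0.1429, giving w = 6/(42+6) = 0.125.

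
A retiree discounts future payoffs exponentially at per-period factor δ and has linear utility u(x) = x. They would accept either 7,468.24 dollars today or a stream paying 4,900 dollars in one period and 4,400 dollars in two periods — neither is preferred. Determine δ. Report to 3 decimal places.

δ ≈ 0.860

Present value of the stream is 4900·δ + 4400·δ². Indifference gives 4900δ + 4400δ² = 7468.24.
So 4400δ² + 4900δ − 7468.24 = 0.
By the quadratic formula (taking the positive root), δ = (−4900 + √155451024.00) / 8800 ≈ 0.860.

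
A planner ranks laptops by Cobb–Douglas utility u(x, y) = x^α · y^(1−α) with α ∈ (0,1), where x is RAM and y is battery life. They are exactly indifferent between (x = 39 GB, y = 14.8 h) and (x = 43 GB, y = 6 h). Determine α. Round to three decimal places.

α ≈ 0.902

Set the two utilities equal: 39^α·14.8^(1−α) = 43^α·6^(1−α).
Taking logs: α·ln 39 + (1−α)·ln 14.8 = α·ln 43 + (1−α)·ln 6, i.e. α·-0.097638 = (1−α)·-0.902868.
So α/(1−α) = (-0.902868)/(-0.097638) = 9.247096, and α = 9.247096/10.247096 ≈ 0.902.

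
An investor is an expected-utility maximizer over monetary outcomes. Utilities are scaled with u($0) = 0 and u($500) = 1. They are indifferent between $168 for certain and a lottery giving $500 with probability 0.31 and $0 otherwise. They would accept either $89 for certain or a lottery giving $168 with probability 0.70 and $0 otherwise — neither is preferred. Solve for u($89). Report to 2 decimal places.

From the first indifference, u($168) = 0.31·u($500) + 0.69·u($0) = 0.31·1 + 0.69·0 = 0.31.
The second indifference gives u($89) = 0.70·u($168) + 0.30·u($0) = 0.70·0.31 + 0.30·0.00 = 0.2170.

0.22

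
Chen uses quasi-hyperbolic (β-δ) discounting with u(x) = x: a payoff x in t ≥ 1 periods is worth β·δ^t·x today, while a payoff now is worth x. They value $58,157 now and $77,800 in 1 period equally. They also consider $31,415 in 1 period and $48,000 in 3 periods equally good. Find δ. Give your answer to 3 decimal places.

δ ≈ 0.809

From the later pair, β·δ^1·31415 = β·δ^3·48000; dividing through, δ^2 = 31415/48000 = 0.65448, so δ = 0.80900.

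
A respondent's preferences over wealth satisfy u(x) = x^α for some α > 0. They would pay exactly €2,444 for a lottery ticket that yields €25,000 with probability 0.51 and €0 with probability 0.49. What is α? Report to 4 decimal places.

The lottery's expected utility is 0.51·u(25000) + 0.49·u(0) = 0.51·25000^α (since u(0) = 0 for α > 0).
Setting u(2444) equal to that: 2444^α = 0.51·25000^α ⇒ (2444/25000)^α = 0.51.
Taking logs: α·ln(2444/25000) = ln(0.51), so α = -0.6733446 / -2.3252398 ≈ 0.2896.

α ≈ 0.2896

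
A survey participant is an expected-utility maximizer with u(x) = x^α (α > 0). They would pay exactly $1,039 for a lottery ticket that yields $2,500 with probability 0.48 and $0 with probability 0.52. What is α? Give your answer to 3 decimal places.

α ≈ 0.836

The lottery's expected utility is 0.48·u(2500) + 0.52·u(0) = 0.48·2500^α (since u(0) = 0 for α > 0).
Indifference: 1039^α = 0.48·2500^α, so (1039/2500)^α = 0.48.
Taking logs: α·ln(1039/2500) = ln(0.48), so α = -0.733969 / -0.878032 ≈ 0.836.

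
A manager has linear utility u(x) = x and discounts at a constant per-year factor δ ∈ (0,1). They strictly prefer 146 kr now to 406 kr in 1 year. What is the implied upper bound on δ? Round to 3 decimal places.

The preference means 146 > δ·406.
Dividing through by 406 gives δ < 0.35961.

δ < 0.360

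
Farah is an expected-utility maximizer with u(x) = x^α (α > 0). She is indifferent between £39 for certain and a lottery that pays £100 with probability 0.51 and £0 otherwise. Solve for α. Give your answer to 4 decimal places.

α ≈ 0.7151

EU(lottery) = 0.51·100^α + 0.49·0 = 0.51·100^α.
Equating: 39^α = 0.51·100^α, i.e. 0.3900^α = 0.51.
α = ln(0.51) / ln(39/100) = -0.6733446/-0.9416085 ≈ 0.7151.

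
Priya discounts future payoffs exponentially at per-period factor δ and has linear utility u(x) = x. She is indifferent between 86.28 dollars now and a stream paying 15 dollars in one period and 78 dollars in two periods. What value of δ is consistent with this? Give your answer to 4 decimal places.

The stream is worth 15δ + 78δ² today, so 15δ + 78δ² = 86.28.
That is, 78δ² + 15δ − 86.28 = 0, a quadratic in δ.
The positive root is δ = [−15 + √(15² + 4·78·86.28)] / (2·78) = (−15 + 164.755)/156 ≈ 0.9600.

δ ≈ 0.9600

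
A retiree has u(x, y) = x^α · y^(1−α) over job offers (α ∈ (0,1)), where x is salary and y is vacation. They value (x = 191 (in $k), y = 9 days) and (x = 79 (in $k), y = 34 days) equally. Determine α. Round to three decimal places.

α ≈ 0.601

Set the two utilities equal: 191^α·9^(1−α) = 79^α·34^(1−α).
(191/79)^α = (34/9)^(1−α); take logs: α·ln(191/79) = (1−α)·ln(34/9), i.e. α·0.882826 = (1−α)·1.329136.
So α/(1−α) = (1.329136)/(0.882826) = 1.505547, and α = 1.505547/2.505547 ≈ 0.601.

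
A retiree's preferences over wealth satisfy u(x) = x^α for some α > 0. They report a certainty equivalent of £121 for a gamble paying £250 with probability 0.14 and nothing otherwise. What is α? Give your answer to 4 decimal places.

α ≈ 2.7094

EU(lottery) = 0.14·250^α + 0.86·0 = 0.14·250^α.
Setting u(121) equal to that: 121^α = 0.14·250^α ⇒ (121/250)^α = 0.14.
Take logs: α = ln 0.14 / ln(121/250) ≈ 2.709375.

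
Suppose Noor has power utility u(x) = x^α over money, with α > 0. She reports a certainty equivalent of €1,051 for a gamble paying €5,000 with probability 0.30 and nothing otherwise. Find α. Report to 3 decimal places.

α ≈ 0.772

Since u(0) = 0, the lottery's EU is 0.30·5000^α.
Equating: 1051^α = 0.30·5000^α, i.e. 0.2102^α = 0.30.
Taking logs: α·ln(1051/5000) = ln(0.30), so α = -1.203973 / -1.559696 ≈ 0.772.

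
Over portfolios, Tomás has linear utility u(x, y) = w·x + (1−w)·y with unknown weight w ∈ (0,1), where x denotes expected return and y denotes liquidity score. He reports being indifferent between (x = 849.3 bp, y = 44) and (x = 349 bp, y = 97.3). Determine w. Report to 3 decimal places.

Equating utilities: w·849.3 + (1−w)·44 = w·349 + (1−w)·97.3.
Collecting terms: w·500.3 = (1−w)·53.3.
The marginal rate of substitution is 53.3/500.3, so w = 53.3/(500.3+53.3) = 0.096.

w = 0.096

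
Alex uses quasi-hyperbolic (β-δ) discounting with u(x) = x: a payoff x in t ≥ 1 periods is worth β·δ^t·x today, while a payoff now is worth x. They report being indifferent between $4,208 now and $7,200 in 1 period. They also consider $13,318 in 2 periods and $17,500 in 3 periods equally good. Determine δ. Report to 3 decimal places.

δ ≈ 0.761

The second indifference involves only future payoffs, so β cancels: β·δ^2·13318 = β·δ^3·17500, giving δ = 13318/17500 = 0.76103.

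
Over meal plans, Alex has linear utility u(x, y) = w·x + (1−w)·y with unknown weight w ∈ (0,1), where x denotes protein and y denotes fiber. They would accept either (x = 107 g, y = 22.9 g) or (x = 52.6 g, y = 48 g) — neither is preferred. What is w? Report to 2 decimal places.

w = 0.32

u(107,22.9) = u(52.6,48) means w·107 + (1−w)·22.9 = w·52.6 + (1−w)·48.
w·(107−52.6) = (1−w)·(48−22.9), i.e. w·54.4 = (1−w)·25.1.
Hence w = 25.1/(54.4+25.1) = 25.1/79.5 = 0.32.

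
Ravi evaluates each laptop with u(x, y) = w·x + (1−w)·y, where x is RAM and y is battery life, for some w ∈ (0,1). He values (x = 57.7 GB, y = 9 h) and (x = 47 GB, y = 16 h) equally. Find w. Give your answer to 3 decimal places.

u(57.7,9) = u(47,16) means w·57.7 + (1−w)·9 = w·47 + (1−w)·16.
w·(57.7−47) = (1−w)·(16−9), i.e. w·10.7 = (1−w)·7.
The marginal rate of substitution is 7/10.7, so w = 7/(10.7+7) = 0.395.

w = 0.395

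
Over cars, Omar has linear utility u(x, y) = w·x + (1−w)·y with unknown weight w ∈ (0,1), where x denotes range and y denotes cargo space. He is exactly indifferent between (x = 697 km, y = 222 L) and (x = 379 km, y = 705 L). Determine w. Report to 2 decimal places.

w = 0.60

Equating utilities: w·697 + (1−w)·222 = w·379 + (1−w)·705.
w·(697−379) = (1−w)·(705−222), i.e. w·318 = (1−w)·483.
So w/(1−w) = 483/318 = 1.5189, giving w = 483/(318+483) = 0.60.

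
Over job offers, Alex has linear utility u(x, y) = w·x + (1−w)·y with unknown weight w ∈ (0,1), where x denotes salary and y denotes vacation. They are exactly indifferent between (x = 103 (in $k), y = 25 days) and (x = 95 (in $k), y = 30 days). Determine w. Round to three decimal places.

u(103,25) = u(95,30) means w·103 + (1−w)·25 = w·95 + (1−w)·30.
w·(103−95) = (1−w)·(30−25), i.e. w·8 = (1−w)·5.
The marginal rate of substitution is 5/8, so w = 5/(8+5) = 0.385.

w = 0.385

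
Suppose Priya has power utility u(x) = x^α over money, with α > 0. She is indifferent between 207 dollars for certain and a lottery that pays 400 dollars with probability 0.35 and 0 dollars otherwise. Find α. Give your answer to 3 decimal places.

α ≈ 1.594

Since u(0) = 0, the lottery's EU is 0.35·400^α.
Indifference: 207^α = 0.35·400^α, so (207/400)^α = 0.35.
Take logs: α = ln 0.35 / ln(207/400) ≈ 1.59367.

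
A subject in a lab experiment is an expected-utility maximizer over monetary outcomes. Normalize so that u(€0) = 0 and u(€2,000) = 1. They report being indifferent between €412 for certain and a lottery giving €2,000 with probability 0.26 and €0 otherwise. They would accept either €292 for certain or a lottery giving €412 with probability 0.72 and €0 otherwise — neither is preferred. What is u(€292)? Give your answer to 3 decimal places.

The first gamble pins u(€412): it must equal 0.26·1 + 0.74·0 = 0.26.
Chaining: u(€292) = 0.72·0.26 + 0.28·0.00 = 0.1872.

0.187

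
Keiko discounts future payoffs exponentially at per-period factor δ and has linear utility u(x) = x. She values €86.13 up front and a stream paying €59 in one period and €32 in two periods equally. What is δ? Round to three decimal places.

The stream is worth 59δ + 32δ² today, so 59δ + 32δ² = 86.13.
That is, 32δ² + 59δ − 86.13 = 0, a quadratic in δ.
By the quadratic formula (taking the positive root), δ = (−59 + √14505.64) / 64 ≈ 0.960.

δ ≈ 0.960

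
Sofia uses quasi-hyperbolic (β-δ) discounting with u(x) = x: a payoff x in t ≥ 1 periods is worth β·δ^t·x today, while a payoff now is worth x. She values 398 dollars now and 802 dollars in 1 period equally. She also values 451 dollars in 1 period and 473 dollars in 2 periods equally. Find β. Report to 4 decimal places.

β ≈ 0.5205

Both payoffs in the second observation are in the future, so β drops out: δ^1·451 = δ^2·473 ⇒ δ = 451/473 = 0.95349.
Now use the now-vs-future pair: 398 = β·δ·802 gives β = 398/(0.95349·802) ≈ 0.5205.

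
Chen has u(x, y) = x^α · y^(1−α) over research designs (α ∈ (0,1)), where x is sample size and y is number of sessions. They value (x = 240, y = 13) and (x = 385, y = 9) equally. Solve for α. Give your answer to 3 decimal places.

α ≈ 0.438

The Cobb–Douglas utilities coincide, so 240^α·13^(1−α) = 385^α·9^(1−α).
Taking logs: α·ln 240 + (1−α)·ln 13 = α·ln 385 + (1−α)·ln 9, i.e. α·-0.472604 = (1−α)·-0.367725.
Thus α·(-0.840329) = -0.367725, so α = -0.367725/-0.840329 ≈ 0.438.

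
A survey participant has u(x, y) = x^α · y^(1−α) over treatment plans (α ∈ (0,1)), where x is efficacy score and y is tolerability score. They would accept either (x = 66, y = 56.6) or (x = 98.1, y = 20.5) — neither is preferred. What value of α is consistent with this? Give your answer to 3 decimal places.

α ≈ 0.719

Set the two utilities equal: 66^α·56.6^(1−α) = 98.1^α·20.5^(1−α).
Taking logs: α·ln 66 + (1−α)·ln 56.6 = α·ln 98.1 + (1−α)·ln 20.5, i.e. α·-0.396333 = (1−α)·-1.015584.
With A = -0.396333 and B = -1.015584: α·A = (1−α)·B, so α = B/(A+B) = -1.015584/-1.411917 ≈ 0.719.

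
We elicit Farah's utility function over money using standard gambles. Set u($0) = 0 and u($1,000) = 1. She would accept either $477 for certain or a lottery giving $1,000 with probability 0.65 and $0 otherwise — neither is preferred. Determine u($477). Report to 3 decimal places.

0.650

u($477) equals the lottery's expected utility: 0.65·1 + 0.35·0 = 0.65.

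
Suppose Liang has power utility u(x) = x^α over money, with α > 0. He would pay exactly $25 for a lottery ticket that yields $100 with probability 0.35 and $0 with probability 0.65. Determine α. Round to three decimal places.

Since u(0) = 0, the lottery's EU is 0.35·100^α.
Indifference: 25^α = 0.35·100^α, so (25/100)^α = 0.35.
Taking logs: α·ln(25/100) = ln(0.35), so α = -1.049822 / -1.386294 ≈ 0.757.

α ≈ 0.757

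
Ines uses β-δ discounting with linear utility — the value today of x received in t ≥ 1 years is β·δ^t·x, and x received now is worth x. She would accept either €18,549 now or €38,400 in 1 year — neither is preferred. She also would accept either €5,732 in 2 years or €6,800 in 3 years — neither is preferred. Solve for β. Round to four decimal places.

From the later pair, β·δ^2·5732 = β·δ^3·6800; dividing through, δ = 5732/6800 = 0.84294.
Substituting δ into 18549 = β·δ·38400: β = 18549/(32368.941) ≈ 0.5730.

β ≈ 0.5730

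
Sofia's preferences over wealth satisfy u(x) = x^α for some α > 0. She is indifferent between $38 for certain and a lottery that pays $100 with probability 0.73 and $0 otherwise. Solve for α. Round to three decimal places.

α ≈ 0.325

EU(lottery) = 0.73·100^α + 0.27·0 = 0.73·100^α.
Indifference: 38^α = 0.73·100^α, so (38/100)^α = 0.73.
Taking logs: α·ln(38/100) = ln(0.73), so α = -0.314711 / -0.967584 ≈ 0.325.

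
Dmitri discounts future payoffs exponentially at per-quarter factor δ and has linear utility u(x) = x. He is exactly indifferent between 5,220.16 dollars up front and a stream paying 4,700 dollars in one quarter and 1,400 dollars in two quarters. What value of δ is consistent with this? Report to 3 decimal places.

δ ≈ 0.880

The stream is worth 4700δ + 1400δ² today, so 4700δ + 1400δ² = 5220.16.
That is, 1400δ² + 4700δ − 5220.16 = 0, a quadratic in δ.
δ = (−4700 + √(4700² + 4·1400·5220.16)) / (2·1400) = (−4700 + √51322896.00) / 2800 ≈ 0.880.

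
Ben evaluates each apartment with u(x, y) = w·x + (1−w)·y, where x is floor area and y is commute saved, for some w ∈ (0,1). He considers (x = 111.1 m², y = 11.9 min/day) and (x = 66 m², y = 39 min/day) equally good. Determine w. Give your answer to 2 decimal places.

Indifference: w·111.1 + (1−w)·11.9 = w·66 + (1−w)·39.
w·(111.1−66) = (1−w)·(39−11.9), i.e. w·45.1 = (1−w)·27.1.
So w/(1−w) = 27.1/45.1 = 0.6009, giving w = 27.1/(45.1+27.1) = 0.38.

w = 0.38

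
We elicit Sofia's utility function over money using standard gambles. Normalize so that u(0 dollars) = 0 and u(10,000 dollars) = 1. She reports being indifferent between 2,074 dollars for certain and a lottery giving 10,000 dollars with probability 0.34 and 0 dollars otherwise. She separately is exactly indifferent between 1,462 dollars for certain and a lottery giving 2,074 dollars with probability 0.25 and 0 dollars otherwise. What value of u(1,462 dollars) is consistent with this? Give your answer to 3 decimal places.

0.085

The first gamble pins u(2,074 dollars): it must equal 0.34·1 + 0.66·0 = 0.34.
The second indifference gives u(1,462 dollars) = 0.25·u(2,074 dollars) + 0.75·u(0 dollars) = 0.25·0.34 + 0.75·0.00 = 0.0850.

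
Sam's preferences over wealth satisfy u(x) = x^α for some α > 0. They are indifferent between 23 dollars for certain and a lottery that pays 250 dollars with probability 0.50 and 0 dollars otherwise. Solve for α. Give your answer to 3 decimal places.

α ≈ 0.291

EU(lottery) = 0.50·250^α + 0.50·0 = 0.50·250^α.
Equating: 23^α = 0.50·250^α, i.e. 0.0920^α = 0.50.
Take logs: α = ln 0.50 / ln(23/250) ≈ 0.29051.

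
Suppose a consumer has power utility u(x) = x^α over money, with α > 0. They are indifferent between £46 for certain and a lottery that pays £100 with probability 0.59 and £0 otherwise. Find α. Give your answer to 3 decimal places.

Since u(0) = 0, the lottery's EU is 0.59·100^α.
Indifference: 46^α = 0.59·100^α, so (46/100)^α = 0.59.
α = ln(0.59) / ln(46/100) = -0.527633/-0.776529 ≈ 0.679.

α ≈ 0.679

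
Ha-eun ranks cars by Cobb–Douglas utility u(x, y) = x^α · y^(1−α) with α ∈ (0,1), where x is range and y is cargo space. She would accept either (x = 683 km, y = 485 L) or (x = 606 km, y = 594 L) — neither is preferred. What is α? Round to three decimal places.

The Cobb–Douglas utilities coincide, so 683^α·485^(1−α) = 606^α·594^(1−α).
Rearrange to (683/606)^α = (594/485)^(1−α) and take logs: α·0.119615 = (1−α)·0.202730.
With A = 0.119615 and B = 0.202730: α·A = (1−α)·B, so α = B/(A+B) = 0.202730/0.322345 ≈ 0.629.

α ≈ 0.629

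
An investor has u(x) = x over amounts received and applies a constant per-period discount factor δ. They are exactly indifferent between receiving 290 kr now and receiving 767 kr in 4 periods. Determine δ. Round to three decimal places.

δ ≈ 0.784

Indifference means u(290) = δ^4 · u(767), so δ^4 = u(290)/u(767).
With u(x) = x: δ^4 = 290/767 = 0.37810.
Hence δ = (0.37810)^(1/4) = 0.78415.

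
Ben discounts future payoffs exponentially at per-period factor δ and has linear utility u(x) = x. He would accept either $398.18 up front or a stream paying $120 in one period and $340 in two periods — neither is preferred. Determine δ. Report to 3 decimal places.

δ ≈ 0.920

Present value of the stream is 120·δ + 340·δ². Indifference gives 120δ + 340δ² = 398.18.
So 340δ² + 120δ − 398.18 = 0.
The positive root is δ = [−120 + √(120² + 4·340·398.18)] / (2·340) = (−120 + 745.604)/680 ≈ 0.920.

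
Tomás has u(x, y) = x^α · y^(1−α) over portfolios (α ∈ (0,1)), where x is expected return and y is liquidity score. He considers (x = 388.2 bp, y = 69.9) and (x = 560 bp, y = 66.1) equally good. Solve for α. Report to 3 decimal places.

Set the two utilities equal: 388.2^α·69.9^(1−α) = 560^α·66.1^(1−α).
Rearrange to (388.2/560)^α = (66.1/69.9)^(1−α) and take logs: α·-0.366416 = (1−α)·-0.055897.
So α/(1−α) = (-0.055897)/(-0.366416) = 0.152551, and α = 0.152551/1.152551 ≈ 0.132.

α ≈ 0.132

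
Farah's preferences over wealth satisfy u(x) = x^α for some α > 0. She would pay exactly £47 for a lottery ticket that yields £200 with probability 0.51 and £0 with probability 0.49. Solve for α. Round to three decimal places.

EU(lottery) = 0.51·200^α + 0.49·0 = 0.51·200^α.
Setting u(47) equal to that: 47^α = 0.51·200^α ⇒ (47/200)^α = 0.51.
Taking logs: α·ln(47/200) = ln(0.51), so α = -0.673345 / -1.448170 ≈ 0.465.

α ≈ 0.465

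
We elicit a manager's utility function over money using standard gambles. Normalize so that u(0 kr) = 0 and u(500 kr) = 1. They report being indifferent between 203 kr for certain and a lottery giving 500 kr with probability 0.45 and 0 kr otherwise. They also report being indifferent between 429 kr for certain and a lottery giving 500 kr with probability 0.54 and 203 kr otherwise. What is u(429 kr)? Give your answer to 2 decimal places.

First, u(203 kr) = 0.45·u(500 kr) + 0.55·u(0 kr) = 0.45.
Chaining: u(429 kr) = 0.54·1.00 + 0.46·0.45 = 0.7470.

0.75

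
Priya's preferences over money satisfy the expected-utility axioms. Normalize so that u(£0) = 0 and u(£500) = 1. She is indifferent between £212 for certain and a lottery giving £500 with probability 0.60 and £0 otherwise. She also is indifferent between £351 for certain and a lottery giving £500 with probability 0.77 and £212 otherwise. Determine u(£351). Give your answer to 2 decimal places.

First, u(£212) = 0.60·u(£500) + 0.40·u(£0) = 0.60.
Chaining: u(£351) = 0.77·1.00 + 0.23·0.60 = 0.9080.

0.91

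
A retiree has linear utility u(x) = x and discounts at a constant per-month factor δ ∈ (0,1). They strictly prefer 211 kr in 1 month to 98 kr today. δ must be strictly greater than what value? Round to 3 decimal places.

Comparing present values: 98 < δ·211.
So δ > 98/211 = 0.46445.

δ > 0.464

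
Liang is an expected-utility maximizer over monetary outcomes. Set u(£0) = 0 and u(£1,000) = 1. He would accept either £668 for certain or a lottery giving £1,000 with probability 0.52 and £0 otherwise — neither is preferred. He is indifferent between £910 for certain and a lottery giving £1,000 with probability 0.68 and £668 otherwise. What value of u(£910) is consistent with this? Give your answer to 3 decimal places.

0.846

The first gamble pins u(£668): it must equal 0.52·1 + 0.48·0 = 0.52.
Chaining: u(£910) = 0.68·1.00 + 0.32·0.52 = 0.8464.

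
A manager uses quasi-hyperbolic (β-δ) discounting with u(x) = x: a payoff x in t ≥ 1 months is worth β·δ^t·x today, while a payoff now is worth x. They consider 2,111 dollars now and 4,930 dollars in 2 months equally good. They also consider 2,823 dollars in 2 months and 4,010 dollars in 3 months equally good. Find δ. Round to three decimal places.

Both payoffs in the second observation are in the future, so β drops out: δ^2·2823 = δ^3·4010 ⇒ δ = 2823/4010 = 0.70399.

δ ≈ 0.704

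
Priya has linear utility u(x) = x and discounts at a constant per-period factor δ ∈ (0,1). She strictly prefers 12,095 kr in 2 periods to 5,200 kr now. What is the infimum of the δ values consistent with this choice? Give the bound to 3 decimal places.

δ > 0.656

Comparing present values: 5200 < δ^2·12095.
Dividing by 12095: δ^2 > 0.42993. Both sides are positive, so the square root keeps the direction.
δ > (5200/12095)^(1/2) ≈ 0.656.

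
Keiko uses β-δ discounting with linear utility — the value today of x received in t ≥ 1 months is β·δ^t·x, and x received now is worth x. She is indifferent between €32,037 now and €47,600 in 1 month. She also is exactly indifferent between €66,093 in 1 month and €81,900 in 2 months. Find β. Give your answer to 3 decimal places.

β ≈ 0.834

From the later pair, β·δ^1·66093 = β·δ^2·81900; dividing through, δ = 66093/81900 = 0.80700.
Now use the now-vs-future pair: 32037 = β·δ·47600 gives β = 32037/(0.80700·47600) ≈ 0.834.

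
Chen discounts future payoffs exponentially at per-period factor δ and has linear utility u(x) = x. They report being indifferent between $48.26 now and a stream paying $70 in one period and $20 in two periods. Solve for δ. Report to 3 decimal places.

Equating present values: 48.26 = 70δ + 20δ².
So 20δ² + 70δ − 48.26 = 0.
By the quadratic formula (taking the positive root), δ = (−70 + √8760.80) / 40 ≈ 0.590.

δ ≈ 0.590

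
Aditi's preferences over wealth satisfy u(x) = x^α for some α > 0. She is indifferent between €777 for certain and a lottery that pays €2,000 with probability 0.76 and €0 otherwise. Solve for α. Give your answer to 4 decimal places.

α ≈ 0.2903

EU(lottery) = 0.76·2000^α + 0.24·0 = 0.76·2000^α.
Equating: 777^α = 0.76·2000^α, i.e. 0.3885^α = 0.76.
α = ln(0.76) / ln(777/2000) = -0.2744368/-0.9454621 ≈ 0.2903.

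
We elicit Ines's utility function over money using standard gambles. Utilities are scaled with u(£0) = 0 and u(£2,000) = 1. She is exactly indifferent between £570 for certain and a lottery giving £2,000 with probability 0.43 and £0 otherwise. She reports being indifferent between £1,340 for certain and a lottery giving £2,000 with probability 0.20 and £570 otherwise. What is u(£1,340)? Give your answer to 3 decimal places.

The first gamble pins u(£570): it must equal 0.43·1 + 0.57·0 = 0.43.
Chaining: u(£1,340) = 0.20·1.00 + 0.80·0.43 = 0.5440.

0.544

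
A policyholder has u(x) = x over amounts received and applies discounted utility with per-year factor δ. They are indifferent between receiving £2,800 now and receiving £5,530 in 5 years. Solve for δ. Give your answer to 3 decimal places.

Equating discounted utilities: u(2800) = δ^5·u(5530) ⇒ δ^5 = u(2800)/u(5530).
With u(x) = x: δ^5 = 2800/5530 = 0.50633.
So δ = 0.50633^(1/5) ≈ 0.873.

δ ≈ 0.873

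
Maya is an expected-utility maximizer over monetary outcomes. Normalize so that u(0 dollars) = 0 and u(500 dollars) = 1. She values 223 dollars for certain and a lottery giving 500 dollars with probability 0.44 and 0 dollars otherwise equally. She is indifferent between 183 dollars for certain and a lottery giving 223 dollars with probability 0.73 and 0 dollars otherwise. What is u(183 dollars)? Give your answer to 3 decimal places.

0.321

From the first indifference, u(223 dollars) = 0.44·u(500 dollars) + 0.56·u(0 dollars) = 0.44·1 + 0.56·0 = 0.44.
The second indifference gives u(183 dollars) = 0.73·u(223 dollars) + 0.27·u(0 dollars) = 0.73·0.44 + 0.27·0.00 = 0.3212.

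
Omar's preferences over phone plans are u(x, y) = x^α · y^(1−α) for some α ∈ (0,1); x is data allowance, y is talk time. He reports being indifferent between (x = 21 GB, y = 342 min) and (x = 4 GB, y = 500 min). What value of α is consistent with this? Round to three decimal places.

Indifference: 21^α · 342^(1−α) = 4^α · 500^(1−α).
Taking logs: α·ln 21 + (1−α)·ln 342 = α·ln 4 + (1−α)·ln 500, i.e. α·1.658228 = (1−α)·0.379797.
So α/(1−α) = (0.379797)/(1.658228) = 0.229038, and α = 0.229038/1.229038 ≈ 0.186.

α ≈ 0.186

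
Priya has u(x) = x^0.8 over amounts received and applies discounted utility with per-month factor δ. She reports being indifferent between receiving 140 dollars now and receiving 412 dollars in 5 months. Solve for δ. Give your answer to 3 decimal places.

The payoff in 5 months is discounted by δ^5, so u(140) = δ^5·u(412) and δ^5 = u(140)/u(412).
With u(x) = x^0.8: δ^5 = 140^0.8/412^0.8 = (140/412)^0.8 = 0.42168.
Taking the 5th root: δ = 0.42168^(1/5) ≈ 0.841.

δ ≈ 0.841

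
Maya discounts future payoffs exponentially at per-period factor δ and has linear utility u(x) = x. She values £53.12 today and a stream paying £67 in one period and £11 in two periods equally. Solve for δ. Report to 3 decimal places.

Equating present values: 53.12 = 67δ + 11δ².
So 11δ² + 67δ − 53.12 = 0.
The positive root is δ = [−67 + √(67² + 4·11·53.12)] / (2·11) = (−67 + 82.621)/22 ≈ 0.710.

δ ≈ 0.710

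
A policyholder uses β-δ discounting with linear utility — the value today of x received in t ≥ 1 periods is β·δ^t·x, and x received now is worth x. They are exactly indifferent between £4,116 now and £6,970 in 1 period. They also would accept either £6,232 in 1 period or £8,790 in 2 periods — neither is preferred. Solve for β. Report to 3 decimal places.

The second indifference involves only future payoffs, so β cancels: β·δ^1·6232 = β·δ^2·8790, giving δ = 6232/8790 = 0.70899.
The first indifference: 4116 = β·δ·6970, so β = 4116/(δ·6970) = 4116/(0.70899·6970) ≈ 0.833.

β ≈ 0.833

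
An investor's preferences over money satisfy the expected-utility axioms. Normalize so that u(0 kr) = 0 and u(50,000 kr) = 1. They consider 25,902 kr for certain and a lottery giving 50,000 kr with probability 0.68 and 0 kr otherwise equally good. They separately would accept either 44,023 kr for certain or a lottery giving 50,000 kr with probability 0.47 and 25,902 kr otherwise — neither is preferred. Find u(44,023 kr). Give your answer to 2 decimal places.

First, u(25,902 kr) = 0.68·u(50,000 kr) + 0.32·u(0 kr) = 0.68.
Chaining: u(44,023 kr) = 0.47·1.00 + 0.53·0.68 = 0.8304.

0.83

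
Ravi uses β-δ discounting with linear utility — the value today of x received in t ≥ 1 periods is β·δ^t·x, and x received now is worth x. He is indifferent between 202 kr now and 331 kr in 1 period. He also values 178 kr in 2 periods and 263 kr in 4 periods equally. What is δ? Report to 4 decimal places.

δ ≈ 0.8227

From the later pair, β·δ^2·178 = β·δ^4·263; dividing through, δ^2 = 178/263 = 0.67681, so δ = 0.82268.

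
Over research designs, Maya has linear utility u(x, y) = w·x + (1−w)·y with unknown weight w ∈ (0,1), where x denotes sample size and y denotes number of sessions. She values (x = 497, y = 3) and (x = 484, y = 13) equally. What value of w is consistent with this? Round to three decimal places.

w = 0.435

u(497,3) = u(484,13) means w·497 + (1−w)·3 = w·484 + (1−w)·13.
Rearranging, 13·w − 10·(1−w) = 0.
Hence w = 10/(13+10) = 10/23 = 0.435.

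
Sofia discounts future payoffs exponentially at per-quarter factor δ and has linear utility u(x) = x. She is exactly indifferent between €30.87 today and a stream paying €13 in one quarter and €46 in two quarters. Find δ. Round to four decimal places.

δ ≈ 0.6900

Present value of the stream is 13·δ + 46·δ². Indifference gives 13δ + 46δ² = 30.87.
So 46δ² + 13δ − 30.87 = 0.
The positive root is δ = [−13 + √(13² + 4·46·30.87)] / (2·46) = (−13 + 76.479)/92 ≈ 0.6900.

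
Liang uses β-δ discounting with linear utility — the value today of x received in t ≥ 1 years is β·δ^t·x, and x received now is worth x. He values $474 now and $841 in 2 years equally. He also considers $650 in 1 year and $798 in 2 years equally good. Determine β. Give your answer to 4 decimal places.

β ≈ 0.8495

Both payoffs in the second observation are in the future, so β drops out: δ^1·650 = δ^2·798 ⇒ δ = 650/798 = 0.81454.
The first indifference: 474 = β·δ^2·841, so β = 474/(δ^2·841) = 474/(0.66347·841) ≈ 0.8495.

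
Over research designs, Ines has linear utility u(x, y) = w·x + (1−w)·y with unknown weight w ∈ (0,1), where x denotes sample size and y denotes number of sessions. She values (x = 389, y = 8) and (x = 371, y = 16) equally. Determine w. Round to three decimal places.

w = 0.308

Equating utilities: w·389 + (1−w)·8 = w·371 + (1−w)·16.
Rearranging, 18·w − 8·(1−w) = 0.
The marginal rate of substitution is 8/18, so w = 8/(18+8) = 0.308.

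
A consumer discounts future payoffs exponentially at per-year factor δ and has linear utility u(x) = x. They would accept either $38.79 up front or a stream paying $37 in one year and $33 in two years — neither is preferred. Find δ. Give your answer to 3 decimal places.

Equating present values: 38.79 = 37δ + 33δ².
That is, 33δ² + 37δ − 38.79 = 0, a quadratic in δ.
By the quadratic formula (taking the positive root), δ = (−37 + √6489.28) / 66 ≈ 0.660.

δ ≈ 0.660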